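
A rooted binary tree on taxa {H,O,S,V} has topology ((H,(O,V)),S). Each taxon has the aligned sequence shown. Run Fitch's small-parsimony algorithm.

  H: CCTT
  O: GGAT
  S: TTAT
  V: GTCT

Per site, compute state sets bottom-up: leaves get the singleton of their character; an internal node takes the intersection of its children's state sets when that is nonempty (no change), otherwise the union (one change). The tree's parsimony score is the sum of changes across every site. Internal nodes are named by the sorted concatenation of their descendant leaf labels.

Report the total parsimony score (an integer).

6

[col 0] OV: children O:{G}, V:{G} ∩→ {G}; cost 0
[col 0] HOV: children H:{C}, OV:{G} ∪→ {C,G}; cost 1
[col 0] HOSV: children HOV:{C,G}, S:{T} ∪→ {C,G,T}; cost 1
[col 1] OV: children O:{G}, V:{T} ∪→ {G,T}; cost 1
[col 1] HOV: children H:{C}, OV:{G,T} ∪→ {C,G,T}; cost 1
[col 1] HOSV: children HOV:{C,G,T}, S:{T} ∩→ {T}; cost 0
[col 2] OV: children O:{A}, V:{C} ∪→ {A,C}; cost 1
[col 2] HOV: children H:{T}, OV:{A,C} ∪→ {A,C,T}; cost 1
[col 2] HOSV: children HOV:{A,C,T}, S:{A} ∩→ {A}; cost 0
[col 3] OV: children O:{T}, V:{T} ∩→ {T}; cost 0
[col 3] HOV: children H:{T}, OV:{T} ∩→ {T}; cost 0
[col 3] HOSV: children HOV:{T}, S:{T} ∩→ {T}; cost 0
per-site changes: [2, 2, 2, 0]; total = 6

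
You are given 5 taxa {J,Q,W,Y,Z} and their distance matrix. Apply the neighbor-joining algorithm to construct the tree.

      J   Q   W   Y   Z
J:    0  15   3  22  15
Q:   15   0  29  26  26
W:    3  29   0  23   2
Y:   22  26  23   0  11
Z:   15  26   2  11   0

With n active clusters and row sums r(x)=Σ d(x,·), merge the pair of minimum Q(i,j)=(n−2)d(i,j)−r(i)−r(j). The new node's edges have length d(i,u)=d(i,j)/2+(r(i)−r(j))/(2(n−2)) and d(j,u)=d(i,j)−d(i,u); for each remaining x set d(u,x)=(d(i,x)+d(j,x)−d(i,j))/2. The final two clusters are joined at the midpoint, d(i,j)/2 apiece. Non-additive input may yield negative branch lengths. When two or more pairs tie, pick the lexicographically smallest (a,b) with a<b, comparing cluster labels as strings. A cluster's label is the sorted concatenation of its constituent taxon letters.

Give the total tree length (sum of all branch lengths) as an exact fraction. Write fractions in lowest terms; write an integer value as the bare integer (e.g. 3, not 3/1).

1. join J+Q (d=15, Q=-106) ⇒ JQ; edges |J|=2/3, |Q|=43/3
  updated: d(JQ,W)=17/2, d(JQ,Y)=33/2, d(JQ,Z)=13
2. join JQ+Y (d=33/2, Q=-111/2) ⇒ JQY; edges |JQ|=41/8, |Y|=91/8
  updated: d(JQY,W)=15/2, d(JQY,Z)=15/4
3. join JQY+W (d=15/2, Q=-53/4) ⇒ JQWY; edges |JQY|=37/8, |W|=23/8
  updated: d(JQWY,Z)=-7/8
4. join JQWY+Z (d=-7/8) ⇒ JQWYZ; edges |JQWY|=-7/16, |Z|=-7/16
final tree: ((((J:2/3,Q:43/3):41/8,Y:91/8):37/8,W:23/8):-7/16,Z:-7/16)
total length: 305/8

305/8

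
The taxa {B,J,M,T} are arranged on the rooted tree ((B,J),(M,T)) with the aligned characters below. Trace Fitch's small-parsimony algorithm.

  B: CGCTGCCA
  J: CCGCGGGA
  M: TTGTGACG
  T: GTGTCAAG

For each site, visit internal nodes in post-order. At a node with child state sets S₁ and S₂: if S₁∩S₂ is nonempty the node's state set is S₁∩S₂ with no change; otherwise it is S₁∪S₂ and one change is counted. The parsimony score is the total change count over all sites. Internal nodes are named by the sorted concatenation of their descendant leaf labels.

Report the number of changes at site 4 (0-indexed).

BJ@0: {C} ∩ {C} = {C} (intersection, +0)
MT@0: {T} ∪ {G} = {G,T} (union, +1)
BJMT@0: {C} ∪ {G,T} = {C,G,T} (union, +1)
BJ@1: {G} ∪ {C} = {C,G} (union, +1)
MT@1: {T} ∩ {T} = {T} (intersection, +0)
BJMT@1: {C,G} ∪ {T} = {C,G,T} (union, +1)
BJ@2: {C} ∪ {G} = {C,G} (union, +1)
MT@2: {G} ∩ {G} = {G} (intersection, +0)
BJMT@2: {C,G} ∩ {G} = {G} (intersection, +0)
BJ@3: {T} ∪ {C} = {C,T} (union, +1)
MT@3: {T} ∩ {T} = {T} (intersection, +0)
BJMT@3: {C,T} ∩ {T} = {T} (intersection, +0)
BJ@4: {G} ∩ {G} = {G} (intersection, +0)
MT@4: {G} ∪ {C} = {C,G} (union, +1)
BJMT@4: {G} ∩ {C,G} = {G} (intersection, +0)
BJ@5: {C} ∪ {G} = {C,G} (union, +1)
MT@5: {A} ∩ {A} = {A} (intersection, +0)
BJMT@5: {C,G} ∪ {A} = {A,C,G} (union, +1)
BJ@6: {C} ∪ {G} = {C,G} (union, +1)
MT@6: {C} ∪ {A} = {A,C} (union, +1)
BJMT@6: {C,G} ∩ {A,C} = {C} (intersection, +0)
BJ@7: {A} ∩ {A} = {A} (intersection, +0)
MT@7: {G} ∩ {G} = {G} (intersection, +0)
BJMT@7: {A} ∪ {G} = {A,G} (union, +1)
per-site changes: [2, 2, 1, 1, 1, 2, 2, 1]; total = 12

1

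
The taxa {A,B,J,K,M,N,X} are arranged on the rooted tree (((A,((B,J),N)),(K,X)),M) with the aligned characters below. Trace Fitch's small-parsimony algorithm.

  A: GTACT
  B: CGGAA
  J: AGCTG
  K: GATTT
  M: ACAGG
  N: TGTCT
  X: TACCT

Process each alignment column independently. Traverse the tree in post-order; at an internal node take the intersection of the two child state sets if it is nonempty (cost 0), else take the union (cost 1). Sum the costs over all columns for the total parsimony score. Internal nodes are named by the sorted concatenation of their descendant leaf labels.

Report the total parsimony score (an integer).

20

site 0, node BJ: B={C} ∪ J={A} → {A,C} (+1)
site 0, node BJN: BJ={A,C} ∪ N={T} → {A,C,T} (+1)
site 0, node ABJN: A={G} ∪ BJN={A,C,T} → {A,C,G,T} (+1)
site 0, node KX: K={G} ∪ X={T} → {G,T} (+1)
site 0, node ABJKNX: ABJN={A,C,G,T} ∩ KX={G,T} → {G,T} (+0)
site 0, node ABJKMNX: ABJKNX={G,T} ∪ M={A} → {A,G,T} (+1)
site 1, node BJ: B={G} ∩ J={G} → {G} (+0)
site 1, node BJN: BJ={G} ∩ N={G} → {G} (+0)
site 1, node ABJN: A={T} ∪ BJN={G} → {G,T} (+1)
site 1, node KX: K={A} ∩ X={A} → {A} (+0)
site 1, node ABJKNX: ABJN={G,T} ∪ KX={A} → {A,G,T} (+1)
site 1, node ABJKMNX: ABJKNX={A,G,T} ∪ M={C} → {A,C,G,T} (+1)
site 2, node BJ: B={G} ∪ J={C} → {C,G} (+1)
site 2, node BJN: BJ={C,G} ∪ N={T} → {C,G,T} (+1)
site 2, node ABJN: A={A} ∪ BJN={C,G,T} → {A,C,G,T} (+1)
site 2, node KX: K={T} ∪ X={C} → {C,T} (+1)
site 2, node ABJKNX: ABJN={A,C,G,T} ∩ KX={C,T} → {C,T} (+0)
site 2, node ABJKMNX: ABJKNX={C,T} ∪ M={A} → {A,C,T} (+1)
site 3, node BJ: B={A} ∪ J={T} → {A,T} (+1)
site 3, node BJN: BJ={A,T} ∪ N={C} → {A,C,T} (+1)
site 3, node ABJN: A={C} ∩ BJN={A,C,T} → {C} (+0)
site 3, node KX: K={T} ∪ X={C} → {C,T} (+1)
site 3, node ABJKNX: ABJN={C} ∩ KX={C,T} → {C} (+0)
site 3, node ABJKMNX: ABJKNX={C} ∪ M={G} → {C,G} (+1)
site 4, node BJ: B={A} ∪ J={G} → {A,G} (+1)
site 4, node BJN: BJ={A,G} ∪ N={T} → {A,G,T} (+1)
site 4, node ABJN: A={T} ∩ BJN={A,G,T} → {T} (+0)
site 4, node KX: K={T} ∩ X={T} → {T} (+0)
site 4, node ABJKNX: ABJN={T} ∩ KX={T} → {T} (+0)
site 4, node ABJKMNX: ABJKNX={T} ∪ M={G} → {G,T} (+1)
per-site changes: [5, 3, 5, 4, 3]; total = 20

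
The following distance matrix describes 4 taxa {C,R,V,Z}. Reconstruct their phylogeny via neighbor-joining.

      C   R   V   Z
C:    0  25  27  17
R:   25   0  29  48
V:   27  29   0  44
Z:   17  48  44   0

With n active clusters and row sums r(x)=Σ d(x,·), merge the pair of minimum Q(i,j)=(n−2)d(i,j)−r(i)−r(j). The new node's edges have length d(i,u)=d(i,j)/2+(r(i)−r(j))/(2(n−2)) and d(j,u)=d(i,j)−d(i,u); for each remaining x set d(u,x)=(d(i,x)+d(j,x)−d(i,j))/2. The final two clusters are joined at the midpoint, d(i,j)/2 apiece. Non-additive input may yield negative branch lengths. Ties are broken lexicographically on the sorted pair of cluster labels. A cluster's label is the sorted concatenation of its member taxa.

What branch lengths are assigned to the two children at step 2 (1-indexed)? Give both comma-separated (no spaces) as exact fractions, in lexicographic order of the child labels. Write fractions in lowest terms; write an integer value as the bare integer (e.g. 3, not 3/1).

1. join C+Z (d=17, Q=-144) ⇒ CZ; edges |C|=-3/2, |Z|=37/2
  updated: d(CZ,R)=28, d(CZ,V)=27
2. join CZ+R (d=28, Q=-84) ⇒ CRZ; edges |CZ|=13, |R|=15
  updated: d(CRZ,V)=14
3. join CRZ+V (d=14) ⇒ CRVZ; edges |CRZ|=7, |V|=7
final tree: (((C:-3/2,Z:37/2):13,R:15):7,V:7)
total length: 59

13,15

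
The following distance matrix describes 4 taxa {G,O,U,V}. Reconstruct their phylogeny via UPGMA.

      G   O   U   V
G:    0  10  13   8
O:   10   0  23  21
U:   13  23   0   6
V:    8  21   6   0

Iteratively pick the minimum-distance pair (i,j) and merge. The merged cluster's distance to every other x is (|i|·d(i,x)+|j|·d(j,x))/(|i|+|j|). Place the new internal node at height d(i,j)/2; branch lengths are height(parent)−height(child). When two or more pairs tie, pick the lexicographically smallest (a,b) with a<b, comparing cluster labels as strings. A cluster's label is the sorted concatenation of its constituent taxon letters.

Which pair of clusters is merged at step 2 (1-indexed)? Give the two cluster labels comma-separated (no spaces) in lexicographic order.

G,O

step 1: merge (U,V) at d=6; branch lengths U→3, V→3; new cluster UV
  updated: d(G,UV)=21/2, d(O,UV)=22
step 2: merge (G,O) at d=10; branch lengths G→5, O→5; new cluster GO
  updated: d(GO,UV)=65/4
step 3: merge (GO,UV) at d=65/4; branch lengths GO→25/8, UV→41/8; new cluster GOUV
final tree: ((G:5,O:5):25/8,(U:3,V:3):41/8)
total length: 97/4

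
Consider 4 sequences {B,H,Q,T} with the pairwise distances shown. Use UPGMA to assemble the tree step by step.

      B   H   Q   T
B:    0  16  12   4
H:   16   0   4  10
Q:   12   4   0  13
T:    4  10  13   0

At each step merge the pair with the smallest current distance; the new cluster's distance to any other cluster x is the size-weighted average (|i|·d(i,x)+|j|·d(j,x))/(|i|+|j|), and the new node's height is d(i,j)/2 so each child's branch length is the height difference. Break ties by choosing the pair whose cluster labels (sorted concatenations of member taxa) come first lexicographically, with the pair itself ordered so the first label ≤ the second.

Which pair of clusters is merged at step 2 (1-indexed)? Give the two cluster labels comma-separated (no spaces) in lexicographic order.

step 1: merge (B,T) at d=4; branch lengths B→2, T→2; new cluster BT
  updated: d(BT,H)=13, d(BT,Q)=25/2
step 2: merge (H,Q) at d=4; branch lengths H→2, Q→2; new cluster HQ
  updated: d(BT,HQ)=51/4
step 3: merge (BT,HQ) at d=51/4; branch lengths BT→35/8, HQ→35/8; new cluster BHQT
final tree: ((B:2,T:2):35/8,(H:2,Q:2):35/8)
total length: 67/4

H,Q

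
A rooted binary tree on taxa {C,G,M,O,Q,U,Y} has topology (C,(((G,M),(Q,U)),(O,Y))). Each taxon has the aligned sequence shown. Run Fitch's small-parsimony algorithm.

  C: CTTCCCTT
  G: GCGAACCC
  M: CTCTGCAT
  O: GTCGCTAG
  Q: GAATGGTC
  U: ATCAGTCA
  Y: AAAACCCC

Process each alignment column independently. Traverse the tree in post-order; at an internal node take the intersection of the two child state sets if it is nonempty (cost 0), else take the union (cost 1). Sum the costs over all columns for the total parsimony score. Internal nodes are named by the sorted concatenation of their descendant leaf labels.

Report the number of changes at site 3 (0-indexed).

GM@0: {G} ∪ {C} = {C,G} (union, +1)
QU@0: {G} ∪ {A} = {A,G} (union, +1)
GMQU@0: {C,G} ∩ {A,G} = {G} (intersection, +0)
OY@0: {G} ∪ {A} = {A,G} (union, +1)
GMOQUY@0: {G} ∩ {A,G} = {G} (intersection, +0)
CGMOQUY@0: {C} ∪ {G} = {C,G} (union, +1)
GM@1: {C} ∪ {T} = {C,T} (union, +1)
QU@1: {A} ∪ {T} = {A,T} (union, +1)
GMQU@1: {C,T} ∩ {A,T} = {T} (intersection, +0)
OY@1: {T} ∪ {A} = {A,T} (union, +1)
GMOQUY@1: {T} ∩ {A,T} = {T} (intersection, +0)
CGMOQUY@1: {T} ∩ {T} = {T} (intersection, +0)
GM@2: {G} ∪ {C} = {C,G} (union, +1)
QU@2: {A} ∪ {C} = {A,C} (union, +1)
GMQU@2: {C,G} ∩ {A,C} = {C} (intersection, +0)
OY@2: {C} ∪ {A} = {A,C} (union, +1)
GMOQUY@2: {C} ∩ {A,C} = {C} (intersection, +0)
CGMOQUY@2: {T} ∪ {C} = {C,T} (union, +1)
GM@3: {A} ∪ {T} = {A,T} (union, +1)
QU@3: {T} ∪ {A} = {A,T} (union, +1)
GMQU@3: {A,T} ∩ {A,T} = {A,T} (intersection, +0)
OY@3: {G} ∪ {A} = {A,G} (union, +1)
GMOQUY@3: {A,T} ∩ {A,G} = {A} (intersection, +0)
CGMOQUY@3: {C} ∪ {A} = {A,C} (union, +1)
GM@4: {A} ∪ {G} = {A,G} (union, +1)
QU@4: {G} ∩ {G} = {G} (intersection, +0)
GMQU@4: {A,G} ∩ {G} = {G} (intersection, +0)
OY@4: {C} ∩ {C} = {C} (intersection, +0)
GMOQUY@4: {G} ∪ {C} = {C,G} (union, +1)
CGMOQUY@4: {C} ∩ {C,G} = {C} (intersection, +0)
GM@5: {C} ∩ {C} = {C} (intersection, +0)
QU@5: {G} ∪ {T} = {G,T} (union, +1)
GMQU@5: {C} ∪ {G,T} = {C,G,T} (union, +1)
OY@5: {T} ∪ {C} = {C,T} (union, +1)
GMOQUY@5: {C,G,T} ∩ {C,T} = {C,T} (intersection, +0)
CGMOQUY@5: {C} ∩ {C,T} = {C} (intersection, +0)
GM@6: {C} ∪ {A} = {A,C} (union, +1)
QU@6: {T} ∪ {C} = {C,T} (union, +1)
GMQU@6: {A,C} ∩ {C,T} = {C} (intersection, +0)
OY@6: {A} ∪ {C} = {A,C} (union, +1)
GMOQUY@6: {C} ∩ {A,C} = {C} (intersection, +0)
CGMOQUY@6: {T} ∪ {C} = {C,T} (union, +1)
GM@7: {C} ∪ {T} = {C,T} (union, +1)
QU@7: {C} ∪ {A} = {A,C} (union, +1)
GMQU@7: {C,T} ∩ {A,C} = {C} (intersection, +0)
OY@7: {G} ∪ {C} = {C,G} (union, +1)
GMOQUY@7: {C} ∩ {C,G} = {C} (intersection, +0)
CGMOQUY@7: {T} ∪ {C} = {C,T} (union, +1)
per-site changes: [4, 3, 4, 4, 2, 3, 4, 4]; total = 28

4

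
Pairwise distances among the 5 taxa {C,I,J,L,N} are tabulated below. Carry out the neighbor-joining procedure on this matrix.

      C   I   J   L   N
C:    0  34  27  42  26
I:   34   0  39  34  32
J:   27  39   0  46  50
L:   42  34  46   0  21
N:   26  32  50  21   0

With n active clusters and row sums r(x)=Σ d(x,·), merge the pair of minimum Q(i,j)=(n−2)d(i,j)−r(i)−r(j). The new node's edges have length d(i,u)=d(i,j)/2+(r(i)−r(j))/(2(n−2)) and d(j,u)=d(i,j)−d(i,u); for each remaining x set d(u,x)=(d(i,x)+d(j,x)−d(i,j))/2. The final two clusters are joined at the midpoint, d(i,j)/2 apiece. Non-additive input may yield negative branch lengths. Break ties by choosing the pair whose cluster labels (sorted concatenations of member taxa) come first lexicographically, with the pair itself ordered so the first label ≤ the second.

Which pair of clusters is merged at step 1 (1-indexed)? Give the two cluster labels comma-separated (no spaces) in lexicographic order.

1. join C+J (d=27, Q=-210) ⇒ CJ; edges |C|=8, |J|=19
  updated: d(CJ,I)=23, d(CJ,L)=61/2, d(CJ,N)=49/2
2. join CJ+I (d=23, Q=-121) ⇒ CIJ; edges |CJ|=35/4, |I|=57/4
  updated: d(CIJ,L)=83/4, d(CIJ,N)=67/4
3. join CIJ+L (d=83/4, Q=-117/2) ⇒ CIJL; edges |CIJ|=33/4, |L|=25/2
  updated: d(CIJL,N)=17/2
4. join CIJL+N (d=17/2) ⇒ CIJLN; edges |CIJL|=17/4, |N|=17/4
final tree: ((((C:8,J:19):35/4,I:57/4):33/4,L:25/2):17/4,N:17/4)
total length: 317/4

C,J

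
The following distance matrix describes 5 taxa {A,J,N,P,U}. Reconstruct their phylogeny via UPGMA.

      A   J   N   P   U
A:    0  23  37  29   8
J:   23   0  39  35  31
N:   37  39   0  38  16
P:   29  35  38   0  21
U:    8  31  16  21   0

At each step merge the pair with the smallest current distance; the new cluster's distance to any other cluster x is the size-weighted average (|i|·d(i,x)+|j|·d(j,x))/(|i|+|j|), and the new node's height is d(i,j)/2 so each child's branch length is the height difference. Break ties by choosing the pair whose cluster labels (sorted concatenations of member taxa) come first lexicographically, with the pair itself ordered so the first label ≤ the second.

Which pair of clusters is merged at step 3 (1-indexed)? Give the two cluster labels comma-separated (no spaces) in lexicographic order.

step 1: merge (A,U) at d=8; branch lengths A→4, U→4; new cluster AU
  updated: d(AU,J)=27, d(AU,N)=53/2, d(AU,P)=25
step 2: merge (AU,P) at d=25; branch lengths AU→17/2, P→25/2; new cluster APU
  updated: d(APU,J)=89/3, d(APU,N)=91/3
step 3: merge (APU,J) at d=89/3; branch lengths APU→7/3, J→89/6; new cluster AJPU
  updated: d(AJPU,N)=65/2
step 4: merge (AJPU,N) at d=65/2; branch lengths AJPU→17/12, N→65/4; new cluster AJNPU
final tree: ((((A:4,U:4):17/2,P:25/2):7/3,J:89/6):17/12,N:65/4)
total length: 383/6

APU,J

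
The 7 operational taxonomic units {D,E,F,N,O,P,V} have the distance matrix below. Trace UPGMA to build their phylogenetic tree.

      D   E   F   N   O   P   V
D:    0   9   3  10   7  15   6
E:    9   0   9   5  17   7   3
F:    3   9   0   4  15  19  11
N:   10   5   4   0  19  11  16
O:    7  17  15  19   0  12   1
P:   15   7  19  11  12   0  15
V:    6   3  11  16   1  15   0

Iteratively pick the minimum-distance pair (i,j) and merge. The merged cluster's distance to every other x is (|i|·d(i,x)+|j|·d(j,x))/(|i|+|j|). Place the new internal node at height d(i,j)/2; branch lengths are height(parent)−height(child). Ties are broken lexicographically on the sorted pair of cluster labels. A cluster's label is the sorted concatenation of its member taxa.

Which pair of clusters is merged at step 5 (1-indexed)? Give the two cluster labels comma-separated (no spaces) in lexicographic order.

1. join O+V (d=1) ⇒ OV; edges |O|=1/2, |V|=1/2
  updated: d(D,OV)=13/2, d(E,OV)=10, d(F,OV)=13, d(N,OV)=35/2, d(OV,P)=27/2
2. join D+F (d=3) ⇒ DF; edges |D|=3/2, |F|=3/2
  updated: d(DF,E)=9, d(DF,N)=7, d(DF,OV)=39/4, d(DF,P)=17
3. join E+N (d=5) ⇒ EN; edges |E|=5/2, |N|=5/2
  updated: d(DF,EN)=8, d(EN,OV)=55/4, d(EN,P)=9
4. join DF+EN (d=8) ⇒ DEFN; edges |DF|=5/2, |EN|=3/2
  updated: d(DEFN,OV)=47/4, d(DEFN,P)=13
5. join DEFN+OV (d=47/4) ⇒ DEFNOV; edges |DEFN|=15/8, |OV|=43/8
  updated: d(DEFNOV,P)=79/6
6. join DEFNOV+P (d=79/6) ⇒ DEFNOPV; edges |DEFNOV|=17/24, |P|=79/12
final tree: ((((D:3/2,F:3/2):5/2,(E:5/2,N:5/2):3/2):15/8,(O:1/2,V:1/2):43/8):17/24,P:79/12)
total length: 661/24

DEFN,OV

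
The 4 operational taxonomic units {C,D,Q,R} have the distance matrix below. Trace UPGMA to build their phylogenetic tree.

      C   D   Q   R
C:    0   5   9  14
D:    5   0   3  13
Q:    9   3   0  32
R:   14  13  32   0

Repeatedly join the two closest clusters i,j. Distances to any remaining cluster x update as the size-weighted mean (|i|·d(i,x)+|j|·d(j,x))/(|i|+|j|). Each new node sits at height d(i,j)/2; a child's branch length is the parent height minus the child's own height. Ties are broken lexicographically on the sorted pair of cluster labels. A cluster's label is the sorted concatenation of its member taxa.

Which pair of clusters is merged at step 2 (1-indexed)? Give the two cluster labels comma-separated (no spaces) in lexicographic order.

step 1: merge (D,Q) at d=3; branch lengths D→3/2, Q→3/2; new cluster DQ
  updated: d(C,DQ)=7, d(DQ,R)=45/2
step 2: merge (C,DQ) at d=7; branch lengths C→7/2, DQ→2; new cluster CDQ
  updated: d(CDQ,R)=59/3
step 3: merge (CDQ,R) at d=59/3; branch lengths CDQ→19/3, R→59/6; new cluster CDQR
final tree: ((C:7/2,(D:3/2,Q:3/2):2):19/3,R:59/6)
total length: 74/3

C,DQ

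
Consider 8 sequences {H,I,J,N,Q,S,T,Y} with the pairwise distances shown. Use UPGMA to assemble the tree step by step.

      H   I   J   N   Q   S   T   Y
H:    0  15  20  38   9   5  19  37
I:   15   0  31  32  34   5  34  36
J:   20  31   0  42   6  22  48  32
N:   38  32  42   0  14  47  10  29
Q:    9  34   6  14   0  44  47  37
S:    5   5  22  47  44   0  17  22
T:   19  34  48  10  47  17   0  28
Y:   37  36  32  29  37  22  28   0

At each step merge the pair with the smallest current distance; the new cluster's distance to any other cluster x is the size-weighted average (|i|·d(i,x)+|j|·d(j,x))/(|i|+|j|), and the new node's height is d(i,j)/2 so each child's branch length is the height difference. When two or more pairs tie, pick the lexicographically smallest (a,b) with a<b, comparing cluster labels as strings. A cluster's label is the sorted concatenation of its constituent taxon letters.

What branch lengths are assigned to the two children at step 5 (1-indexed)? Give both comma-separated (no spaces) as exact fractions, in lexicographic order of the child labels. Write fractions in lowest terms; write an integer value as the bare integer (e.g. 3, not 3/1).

1. join H+S (d=5) ⇒ HS; edges |H|=5/2, |S|=5/2
  updated: d(HS,I)=10, d(HS,J)=21, d(HS,N)=85/2, d(HS,Q)=53/2, d(HS,T)=18, d(HS,Y)=59/2
2. join J+Q (d=6) ⇒ JQ; edges |J|=3, |Q|=3
  updated: d(HS,JQ)=95/4, d(I,JQ)=65/2, d(JQ,N)=28, d(JQ,T)=95/2, d(JQ,Y)=69/2
3. join HS+I (d=10) ⇒ HIS; edges |HS|=5/2, |I|=5
  updated: d(HIS,JQ)=80/3, d(HIS,N)=39, d(HIS,T)=70/3, d(HIS,Y)=95/3
4. join N+T (d=10) ⇒ NT; edges |N|=5, |T|=5
  updated: d(HIS,NT)=187/6, d(JQ,NT)=151/4, d(NT,Y)=57/2
5. join HIS+JQ (d=80/3) ⇒ HIJQS; edges |HIS|=25/3, |JQ|=31/3
  updated: d(HIJQS,NT)=169/5, d(HIJQS,Y)=164/5
6. join NT+Y (d=57/2) ⇒ NTY; edges |NT|=37/4, |Y|=57/4
  updated: d(HIJQS,NTY)=502/15
7. join HIJQS+NTY (d=502/15) ⇒ HIJNQSTY; edges |HIJQS|=17/5, |NTY|=149/60
final tree: ((((H:5/2,S:5/2):5/2,I:5):25/3,(J:3,Q:3):31/3):17/5,((N:5,T:5):37/4,Y:57/4):149/60)
total length: 1531/20

25/3,31/3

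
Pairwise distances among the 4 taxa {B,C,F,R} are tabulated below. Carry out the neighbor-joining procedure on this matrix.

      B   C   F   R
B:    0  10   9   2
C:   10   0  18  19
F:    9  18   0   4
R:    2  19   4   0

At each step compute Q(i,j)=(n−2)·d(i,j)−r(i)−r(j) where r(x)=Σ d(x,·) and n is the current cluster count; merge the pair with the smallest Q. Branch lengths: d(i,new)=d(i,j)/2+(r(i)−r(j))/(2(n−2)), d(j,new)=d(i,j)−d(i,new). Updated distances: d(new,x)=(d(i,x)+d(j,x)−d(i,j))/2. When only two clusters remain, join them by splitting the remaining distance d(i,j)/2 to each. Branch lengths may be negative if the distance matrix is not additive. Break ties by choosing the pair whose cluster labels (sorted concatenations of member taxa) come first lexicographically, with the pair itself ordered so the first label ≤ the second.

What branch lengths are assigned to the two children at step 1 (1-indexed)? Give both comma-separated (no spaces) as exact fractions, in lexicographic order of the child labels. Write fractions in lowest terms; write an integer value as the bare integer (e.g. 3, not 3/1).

-3/2,23/2

1. join B+C (d=10, Q=-48) ⇒ BC; edges |B|=-3/2, |C|=23/2
  updated: d(BC,F)=17/2, d(BC,R)=11/2
2. join BC+F (d=17/2, Q=-18) ⇒ BCF; edges |BC|=5, |F|=7/2
  updated: d(BCF,R)=1/2
3. join BCF+R (d=1/2) ⇒ BCFR; edges |BCF|=1/4, |R|=1/4
final tree: (((B:-3/2,C:23/2):5,F:7/2):1/4,R:1/4)
total length: 19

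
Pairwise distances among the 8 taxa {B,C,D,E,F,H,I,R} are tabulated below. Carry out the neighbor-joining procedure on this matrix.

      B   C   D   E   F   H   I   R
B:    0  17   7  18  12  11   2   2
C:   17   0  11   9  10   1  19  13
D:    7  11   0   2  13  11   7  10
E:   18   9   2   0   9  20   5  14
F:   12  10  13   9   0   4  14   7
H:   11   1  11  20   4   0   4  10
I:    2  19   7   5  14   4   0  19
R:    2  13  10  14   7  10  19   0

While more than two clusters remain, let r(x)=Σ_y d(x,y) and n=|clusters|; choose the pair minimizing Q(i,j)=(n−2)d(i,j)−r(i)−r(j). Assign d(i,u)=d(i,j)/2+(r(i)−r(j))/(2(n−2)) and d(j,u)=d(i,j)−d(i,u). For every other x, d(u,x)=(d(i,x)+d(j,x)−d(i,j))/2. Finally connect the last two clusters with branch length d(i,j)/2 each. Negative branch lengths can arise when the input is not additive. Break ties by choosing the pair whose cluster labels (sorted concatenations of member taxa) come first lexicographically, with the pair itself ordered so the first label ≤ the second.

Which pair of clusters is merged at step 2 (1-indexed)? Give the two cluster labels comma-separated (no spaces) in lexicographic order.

B,R

iteration 1: select C,H (d=1, Q=-135); attach at lengths (25/12, -13/12); label the merged cluster CH
  updated: d(B,CH)=27/2, d(CH,D)=21/2, d(CH,E)=14, d(CH,F)=13/2, d(CH,I)=11, d(CH,R)=11
iteration 2: select B,R (d=2, Q=-215/2); attach at lengths (3/20, 37/20); label the merged cluster BR
  updated: d(BR,CH)=45/4, d(BR,D)=15/2, d(BR,E)=15, d(BR,F)=17/2, d(BR,I)=19/2
iteration 3: select CH,F (d=13/2, Q=-313/4); attach at lengths (113/32, 95/32); label the merged cluster CFH
  updated: d(BR,CFH)=53/8, d(CFH,D)=17/2, d(CFH,E)=33/4, d(CFH,I)=37/4
iteration 4: select BR,CFH (d=53/8, Q=-411/8); attach at lengths (69/16, 37/16); label the merged cluster BCFHR
  updated: d(BCFHR,D)=75/16, d(BCFHR,E)=133/16, d(BCFHR,I)=97/16
iteration 5: select BCFHR,I (d=97/16, Q=-25); attach at lengths (105/32, 89/32); label the merged cluster BCFHIR
  updated: d(BCFHIR,D)=45/16, d(BCFHIR,E)=29/8
iteration 6: select BCFHIR,D (d=45/16, Q=-135/16); attach at lengths (71/32, 19/32); label the merged cluster BCDFHIR
  updated: d(BCDFHIR,E)=45/32
iteration 7: select BCDFHIR,E (d=45/32); attach at lengths (45/64, 45/64); label the merged cluster BCDEFHIR
final tree: (((((B:3/20,R:37/20):69/16,((C:25/12,H:-13/12):113/32,F:95/32):37/16):105/32,I:89/32):71/32,D:19/32):45/64,E:45/64)
total length: 845/32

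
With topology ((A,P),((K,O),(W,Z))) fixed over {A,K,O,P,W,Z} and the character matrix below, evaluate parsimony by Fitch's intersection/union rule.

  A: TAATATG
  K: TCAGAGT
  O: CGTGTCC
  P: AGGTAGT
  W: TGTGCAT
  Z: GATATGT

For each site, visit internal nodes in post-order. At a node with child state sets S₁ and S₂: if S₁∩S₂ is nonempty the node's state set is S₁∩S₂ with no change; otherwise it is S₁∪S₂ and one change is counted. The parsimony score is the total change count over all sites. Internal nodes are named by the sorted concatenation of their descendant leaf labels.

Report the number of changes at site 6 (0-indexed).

AP@0: {T} ∪ {A} = {A,T} (union, +1)
KO@0: {T} ∪ {C} = {C,T} (union, +1)
WZ@0: {T} ∪ {G} = {G,T} (union, +1)
KOWZ@0: {C,T} ∩ {G,T} = {T} (intersection, +0)
AKOPWZ@0: {A,T} ∩ {T} = {T} (intersection, +0)
AP@1: {A} ∪ {G} = {A,G} (union, +1)
KO@1: {C} ∪ {G} = {C,G} (union, +1)
WZ@1: {G} ∪ {A} = {A,G} (union, +1)
KOWZ@1: {C,G} ∩ {A,G} = {G} (intersection, +0)
AKOPWZ@1: {A,G} ∩ {G} = {G} (intersection, +0)
AP@2: {A} ∪ {G} = {A,G} (union, +1)
KO@2: {A} ∪ {T} = {A,T} (union, +1)
WZ@2: {T} ∩ {T} = {T} (intersection, +0)
KOWZ@2: {A,T} ∩ {T} = {T} (intersection, +0)
AKOPWZ@2: {A,G} ∪ {T} = {A,G,T} (union, +1)
AP@3: {T} ∩ {T} = {T} (intersection, +0)
KO@3: {G} ∩ {G} = {G} (intersection, +0)
WZ@3: {G} ∪ {A} = {A,G} (union, +1)
KOWZ@3: {G} ∩ {A,G} = {G} (intersection, +0)
AKOPWZ@3: {T} ∪ {G} = {G,T} (union, +1)
AP@4: {A} ∩ {A} = {A} (intersection, +0)
KO@4: {A} ∪ {T} = {A,T} (union, +1)
WZ@4: {C} ∪ {T} = {C,T} (union, +1)
KOWZ@4: {A,T} ∩ {C,T} = {T} (intersection, +0)
AKOPWZ@4: {A} ∪ {T} = {A,T} (union, +1)
AP@5: {T} ∪ {G} = {G,T} (union, +1)
KO@5: {G} ∪ {C} = {C,G} (union, +1)
WZ@5: {A} ∪ {G} = {A,G} (union, +1)
KOWZ@5: {C,G} ∩ {A,G} = {G} (intersection, +0)
AKOPWZ@5: {G,T} ∩ {G} = {G} (intersection, +0)
AP@6: {G} ∪ {T} = {G,T} (union, +1)
KO@6: {T} ∪ {C} = {C,T} (union, +1)
WZ@6: {T} ∩ {T} = {T} (intersection, +0)
KOWZ@6: {C,T} ∩ {T} = {T} (intersection, +0)
AKOPWZ@6: {G,T} ∩ {T} = {T} (intersection, +0)
per-site changes: [3, 3, 3, 2, 3, 3, 2]; total = 19

2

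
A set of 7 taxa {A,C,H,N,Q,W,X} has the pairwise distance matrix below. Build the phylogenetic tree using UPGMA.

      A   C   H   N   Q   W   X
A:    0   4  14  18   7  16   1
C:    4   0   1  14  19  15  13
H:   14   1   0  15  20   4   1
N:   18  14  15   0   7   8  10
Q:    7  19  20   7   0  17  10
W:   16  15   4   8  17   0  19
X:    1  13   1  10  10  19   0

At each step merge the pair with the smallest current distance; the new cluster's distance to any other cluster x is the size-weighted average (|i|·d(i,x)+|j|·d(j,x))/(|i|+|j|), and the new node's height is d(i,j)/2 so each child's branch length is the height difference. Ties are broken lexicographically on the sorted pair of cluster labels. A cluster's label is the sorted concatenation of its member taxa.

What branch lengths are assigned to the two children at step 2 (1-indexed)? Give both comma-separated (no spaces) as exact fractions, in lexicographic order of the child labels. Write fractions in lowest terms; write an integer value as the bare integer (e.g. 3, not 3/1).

iteration 1: select A,X (d=1); attach at lengths (1/2, 1/2); label the merged cluster AX
  updated: d(AX,C)=17/2, d(AX,H)=15/2, d(AX,N)=14, d(AX,Q)=17/2, d(AX,W)=35/2
iteration 2: select C,H (d=1); attach at lengths (1/2, 1/2); label the merged cluster CH
  updated: d(AX,CH)=8, d(CH,N)=29/2, d(CH,Q)=39/2, d(CH,W)=19/2
iteration 3: select N,Q (d=7); attach at lengths (7/2, 7/2); label the merged cluster NQ
  updated: d(AX,NQ)=45/4, d(CH,NQ)=17, d(NQ,W)=25/2
iteration 4: select AX,CH (d=8); attach at lengths (7/2, 7/2); label the merged cluster ACHX
  updated: d(ACHX,NQ)=113/8, d(ACHX,W)=27/2
iteration 5: select NQ,W (d=25/2); attach at lengths (11/4, 25/4); label the merged cluster NQW
  updated: d(ACHX,NQW)=167/12
iteration 6: select ACHX,NQW (d=167/12); attach at lengths (71/24, 17/24); label the merged cluster ACHNQWX
final tree: (((A:1/2,X:1/2):7/2,(C:1/2,H:1/2):7/2):71/24,((N:7/2,Q:7/2):11/4,W:25/4):17/24)
total length: 86/3

1/2,1/2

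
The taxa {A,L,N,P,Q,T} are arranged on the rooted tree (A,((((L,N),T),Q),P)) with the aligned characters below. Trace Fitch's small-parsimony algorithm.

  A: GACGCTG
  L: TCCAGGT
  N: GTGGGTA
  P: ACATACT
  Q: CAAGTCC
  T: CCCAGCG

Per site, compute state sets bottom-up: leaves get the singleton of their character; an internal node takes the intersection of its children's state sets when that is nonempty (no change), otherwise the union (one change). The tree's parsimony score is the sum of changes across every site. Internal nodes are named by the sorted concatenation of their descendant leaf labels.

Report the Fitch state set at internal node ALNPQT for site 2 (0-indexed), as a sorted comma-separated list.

[col 0] LN: children L:{T}, N:{G} ∪→ {G,T}; cost 1
[col 0] LNT: children LN:{G,T}, T:{C} ∪→ {C,G,T}; cost 1
[col 0] LNQT: children LNT:{C,G,T}, Q:{C} ∩→ {C}; cost 0
[col 0] LNPQT: children LNQT:{C}, P:{A} ∪→ {A,C}; cost 1
[col 0] ALNPQT: children A:{G}, LNPQT:{A,C} ∪→ {A,C,G}; cost 1
[col 1] LN: children L:{C}, N:{T} ∪→ {C,T}; cost 1
[col 1] LNT: children LN:{C,T}, T:{C} ∩→ {C}; cost 0
[col 1] LNQT: children LNT:{C}, Q:{A} ∪→ {A,C}; cost 1
[col 1] LNPQT: children LNQT:{A,C}, P:{C} ∩→ {C}; cost 0
[col 1] ALNPQT: children A:{A}, LNPQT:{C} ∪→ {A,C}; cost 1
[col 2] LN: children L:{C}, N:{G} ∪→ {C,G}; cost 1
[col 2] LNT: children LN:{C,G}, T:{C} ∩→ {C}; cost 0
[col 2] LNQT: children LNT:{C}, Q:{A} ∪→ {A,C}; cost 1
[col 2] LNPQT: children LNQT:{A,C}, P:{A} ∩→ {A}; cost 0
[col 2] ALNPQT: children A:{C}, LNPQT:{A} ∪→ {A,C}; cost 1
[col 3] LN: children L:{A}, N:{G} ∪→ {A,G}; cost 1
[col 3] LNT: children LN:{A,G}, T:{A} ∩→ {A}; cost 0
[col 3] LNQT: children LNT:{A}, Q:{G} ∪→ {A,G}; cost 1
[col 3] LNPQT: children LNQT:{A,G}, P:{T} ∪→ {A,G,T}; cost 1
[col 3] ALNPQT: children A:{G}, LNPQT:{A,G,T} ∩→ {G}; cost 0
[col 4] LN: children L:{G}, N:{G} ∩→ {G}; cost 0
[col 4] LNT: children LN:{G}, T:{G} ∩→ {G}; cost 0
[col 4] LNQT: children LNT:{G}, Q:{T} ∪→ {G,T}; cost 1
[col 4] LNPQT: children LNQT:{G,T}, P:{A} ∪→ {A,G,T}; cost 1
[col 4] ALNPQT: children A:{C}, LNPQT:{A,G,T} ∪→ {A,C,G,T}; cost 1
[col 5] LN: children L:{G}, N:{T} ∪→ {G,T}; cost 1
[col 5] LNT: children LN:{G,T}, T:{C} ∪→ {C,G,T}; cost 1
[col 5] LNQT: children LNT:{C,G,T}, Q:{C} ∩→ {C}; cost 0
[col 5] LNPQT: children LNQT:{C}, P:{C} ∩→ {C}; cost 0
[col 5] ALNPQT: children A:{T}, LNPQT:{C} ∪→ {C,T}; cost 1
[col 6] LN: children L:{T}, N:{A} ∪→ {A,T}; cost 1
[col 6] LNT: children LN:{A,T}, T:{G} ∪→ {A,G,T}; cost 1
[col 6] LNQT: children LNT:{A,G,T}, Q:{C} ∪→ {A,C,G,T}; cost 1
[col 6] LNPQT: children LNQT:{A,C,G,T}, P:{T} ∩→ {T}; cost 0
[col 6] ALNPQT: children A:{G}, LNPQT:{T} ∪→ {G,T}; cost 1
per-site changes: [4, 3, 3, 3, 3, 3, 4]; total = 23

A,C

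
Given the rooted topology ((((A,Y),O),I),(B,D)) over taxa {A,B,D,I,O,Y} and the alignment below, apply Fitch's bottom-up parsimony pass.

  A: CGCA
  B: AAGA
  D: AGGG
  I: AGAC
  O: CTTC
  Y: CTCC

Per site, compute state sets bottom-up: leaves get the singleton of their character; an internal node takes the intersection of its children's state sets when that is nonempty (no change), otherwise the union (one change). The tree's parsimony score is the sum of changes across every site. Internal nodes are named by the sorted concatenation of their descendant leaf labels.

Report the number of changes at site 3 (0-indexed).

3

AY@0: {C} ∩ {C} = {C} (intersection, +0)
AOY@0: {C} ∩ {C} = {C} (intersection, +0)
AIOY@0: {C} ∪ {A} = {A,C} (union, +1)
BD@0: {A} ∩ {A} = {A} (intersection, +0)
ABDIOY@0: {A,C} ∩ {A} = {A} (intersection, +0)
AY@1: {G} ∪ {T} = {G,T} (union, +1)
AOY@1: {G,T} ∩ {T} = {T} (intersection, +0)
AIOY@1: {T} ∪ {G} = {G,T} (union, +1)
BD@1: {A} ∪ {G} = {A,G} (union, +1)
ABDIOY@1: {G,T} ∩ {A,G} = {G} (intersection, +0)
AY@2: {C} ∩ {C} = {C} (intersection, +0)
AOY@2: {C} ∪ {T} = {C,T} (union, +1)
AIOY@2: {C,T} ∪ {A} = {A,C,T} (union, +1)
BD@2: {G} ∩ {G} = {G} (intersection, +0)
ABDIOY@2: {A,C,T} ∪ {G} = {A,C,G,T} (union, +1)
AY@3: {A} ∪ {C} = {A,C} (union, +1)
AOY@3: {A,C} ∩ {C} = {C} (intersection, +0)
AIOY@3: {C} ∩ {C} = {C} (intersection, +0)
BD@3: {A} ∪ {G} = {A,G} (union, +1)
ABDIOY@3: {C} ∪ {A,G} = {A,C,G} (union, +1)
per-site changes: [1, 3, 3, 3]; total = 10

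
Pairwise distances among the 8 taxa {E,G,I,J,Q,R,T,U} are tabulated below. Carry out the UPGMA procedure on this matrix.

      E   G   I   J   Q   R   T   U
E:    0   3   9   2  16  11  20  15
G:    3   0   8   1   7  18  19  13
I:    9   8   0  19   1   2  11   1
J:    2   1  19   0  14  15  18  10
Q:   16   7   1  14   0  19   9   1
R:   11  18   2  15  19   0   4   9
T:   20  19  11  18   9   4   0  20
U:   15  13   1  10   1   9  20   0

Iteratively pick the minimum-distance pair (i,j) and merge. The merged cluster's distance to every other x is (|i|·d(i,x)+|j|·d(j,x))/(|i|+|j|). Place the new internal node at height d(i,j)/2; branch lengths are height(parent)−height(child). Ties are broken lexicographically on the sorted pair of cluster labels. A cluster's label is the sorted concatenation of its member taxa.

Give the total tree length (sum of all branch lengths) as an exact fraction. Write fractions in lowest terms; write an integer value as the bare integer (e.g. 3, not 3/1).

1483/60

1. join G+J (d=1) ⇒ GJ; edges |G|=1/2, |J|=1/2
  updated: d(E,GJ)=5/2, d(GJ,I)=27/2, d(GJ,Q)=21/2, d(GJ,R)=33/2, d(GJ,T)=37/2, d(GJ,U)=23/2
2. join I+Q (d=1) ⇒ IQ; edges |I|=1/2, |Q|=1/2
  updated: d(E,IQ)=25/2, d(GJ,IQ)=12, d(IQ,R)=21/2, d(IQ,T)=10, d(IQ,U)=1
3. join IQ+U (d=1) ⇒ IQU; edges |IQ|=0, |U|=1/2
  updated: d(E,IQU)=40/3, d(GJ,IQU)=71/6, d(IQU,R)=10, d(IQU,T)=40/3
4. join E+GJ (d=5/2) ⇒ EGJ; edges |E|=5/4, |GJ|=3/4
  updated: d(EGJ,IQU)=37/3, d(EGJ,R)=44/3, d(EGJ,T)=19
5. join R+T (d=4) ⇒ RT; edges |R|=2, |T|=2
  updated: d(EGJ,RT)=101/6, d(IQU,RT)=35/3
6. join IQU+RT (d=35/3) ⇒ IQRTU; edges |IQU|=16/3, |RT|=23/6
  updated: d(EGJ,IQRTU)=212/15
7. join EGJ+IQRTU (d=212/15) ⇒ EGIJQRTU; edges |EGJ|=349/60, |IQRTU|=37/30
final tree: ((E:5/4,(G:1/2,J:1/2):3/4):349/60,(((I:1/2,Q:1/2):0,U:1/2):16/3,(R:2,T:2):23/6):37/30)
total length: 1483/60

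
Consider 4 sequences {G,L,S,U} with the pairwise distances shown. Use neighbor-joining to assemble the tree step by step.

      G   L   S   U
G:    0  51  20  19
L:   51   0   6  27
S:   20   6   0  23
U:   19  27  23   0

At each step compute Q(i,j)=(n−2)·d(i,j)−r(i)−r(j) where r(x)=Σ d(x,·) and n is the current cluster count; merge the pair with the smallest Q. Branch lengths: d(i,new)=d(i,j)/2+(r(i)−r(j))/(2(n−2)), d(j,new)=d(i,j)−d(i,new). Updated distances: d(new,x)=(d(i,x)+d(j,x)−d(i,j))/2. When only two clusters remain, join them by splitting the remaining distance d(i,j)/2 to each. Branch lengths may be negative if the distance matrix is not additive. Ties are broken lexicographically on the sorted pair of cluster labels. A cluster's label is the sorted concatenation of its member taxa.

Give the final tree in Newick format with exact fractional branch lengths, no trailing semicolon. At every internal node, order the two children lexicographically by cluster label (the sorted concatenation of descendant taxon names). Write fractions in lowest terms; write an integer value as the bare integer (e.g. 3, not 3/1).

(((G:59/4,U:17/4):71/4,L:47/4):-23/8,S:-23/8)

step 1: merge (G,U) at d=19, Q=-121; branch lengths G→59/4, U→17/4; new cluster GU
  updated: d(GU,L)=59/2, d(GU,S)=12
step 2: merge (GU,L) at d=59/2, Q=-95/2; branch lengths GU→71/4, L→47/4; new cluster GLU
  updated: d(GLU,S)=-23/4
step 3: merge (GLU,S) at d=-23/4; branch lengths GLU→-23/8, S→-23/8; new cluster GLSU
final tree: (((G:59/4,U:17/4):71/4,L:47/4):-23/8,S:-23/8)
total length: 171/4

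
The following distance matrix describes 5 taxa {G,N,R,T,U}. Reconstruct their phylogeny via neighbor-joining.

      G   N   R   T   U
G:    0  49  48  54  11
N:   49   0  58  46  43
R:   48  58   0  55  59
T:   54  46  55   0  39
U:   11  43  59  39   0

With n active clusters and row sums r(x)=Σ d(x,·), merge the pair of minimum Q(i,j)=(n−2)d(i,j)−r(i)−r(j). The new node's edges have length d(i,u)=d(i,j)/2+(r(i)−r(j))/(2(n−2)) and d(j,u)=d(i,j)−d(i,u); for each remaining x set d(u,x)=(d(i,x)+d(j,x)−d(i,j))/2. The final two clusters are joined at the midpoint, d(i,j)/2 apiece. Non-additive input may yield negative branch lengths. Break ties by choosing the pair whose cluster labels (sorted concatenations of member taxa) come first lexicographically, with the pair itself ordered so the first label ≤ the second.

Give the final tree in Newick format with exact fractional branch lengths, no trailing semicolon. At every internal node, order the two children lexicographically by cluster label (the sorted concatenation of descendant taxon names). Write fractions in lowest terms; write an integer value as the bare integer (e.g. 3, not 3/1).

step 1: merge (G,U) at d=11, Q=-281; branch lengths G→43/6, U→23/6; new cluster GU
  updated: d(GU,N)=81/2, d(GU,R)=48, d(GU,T)=41
step 2: merge (GU,R) at d=48, Q=-389/2; branch lengths GU→129/8, R→255/8; new cluster GRU
  updated: d(GRU,N)=101/4, d(GRU,T)=24
step 3: merge (GRU,N) at d=101/4, Q=-381/4; branch lengths GRU→13/8, N→189/8; new cluster GNRU
  updated: d(GNRU,T)=179/8
step 4: merge (GNRU,T) at d=179/8; branch lengths GNRU→179/16, T→179/16; new cluster GNRTU
final tree: ((((G:43/6,U:23/6):129/8,R:255/8):13/8,N:189/8):179/16,T:179/16)
total length: 853/8

((((G:43/6,U:23/6):129/8,R:255/8):13/8,N:189/8):179/16,T:179/16)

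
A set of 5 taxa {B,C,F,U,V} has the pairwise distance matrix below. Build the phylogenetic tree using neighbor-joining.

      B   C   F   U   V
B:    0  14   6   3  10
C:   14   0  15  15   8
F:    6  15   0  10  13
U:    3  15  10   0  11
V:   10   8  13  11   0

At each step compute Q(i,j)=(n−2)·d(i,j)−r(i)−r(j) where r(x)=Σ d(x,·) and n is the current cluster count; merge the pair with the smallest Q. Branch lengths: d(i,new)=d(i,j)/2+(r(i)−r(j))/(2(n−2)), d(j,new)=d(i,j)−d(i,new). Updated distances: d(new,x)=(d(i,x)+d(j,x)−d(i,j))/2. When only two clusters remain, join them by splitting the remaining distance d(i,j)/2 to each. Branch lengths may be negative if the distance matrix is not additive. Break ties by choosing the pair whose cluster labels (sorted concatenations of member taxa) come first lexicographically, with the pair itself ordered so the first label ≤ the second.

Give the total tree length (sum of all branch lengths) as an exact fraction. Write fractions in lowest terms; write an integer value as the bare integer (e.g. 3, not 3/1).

1. join C+V (d=8, Q=-70) ⇒ CV; edges |C|=17/3, |V|=7/3
  updated: d(B,CV)=8, d(CV,F)=10, d(CV,U)=9
2. join B+U (d=3, Q=-33) ⇒ BU; edges |B|=1/4, |U|=11/4
  updated: d(BU,CV)=7, d(BU,F)=13/2
3. join BU+CV (d=7, Q=-47/2) ⇒ BCUV; edges |BU|=7/4, |CV|=21/4
  updated: d(BCUV,F)=19/4
4. join BCUV+F (d=19/4) ⇒ BCFUV; edges |BCUV|=19/8, |F|=19/8
final tree: (((B:1/4,U:11/4):7/4,(C:17/3,V:7/3):21/4):19/8,F:19/8)
total length: 91/4

91/4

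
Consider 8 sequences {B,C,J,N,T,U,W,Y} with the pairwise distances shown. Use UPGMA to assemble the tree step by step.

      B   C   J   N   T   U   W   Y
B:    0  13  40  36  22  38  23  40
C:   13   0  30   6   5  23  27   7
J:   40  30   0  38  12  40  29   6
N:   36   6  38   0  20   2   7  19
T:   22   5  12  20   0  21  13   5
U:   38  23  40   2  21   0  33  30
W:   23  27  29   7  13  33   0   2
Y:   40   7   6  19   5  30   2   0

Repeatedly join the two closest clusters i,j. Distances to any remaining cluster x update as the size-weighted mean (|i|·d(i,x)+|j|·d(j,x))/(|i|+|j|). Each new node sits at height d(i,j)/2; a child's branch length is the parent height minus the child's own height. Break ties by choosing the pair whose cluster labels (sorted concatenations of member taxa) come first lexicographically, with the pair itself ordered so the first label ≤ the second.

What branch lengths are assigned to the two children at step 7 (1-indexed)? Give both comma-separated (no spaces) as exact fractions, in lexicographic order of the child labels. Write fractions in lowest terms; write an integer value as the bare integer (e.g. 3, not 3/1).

step 1: merge (N,U) at d=2; branch lengths N→1, U→1; new cluster NU
  updated: d(B,NU)=37, d(C,NU)=29/2, d(J,NU)=39, d(NU,T)=41/2, d(NU,W)=20, d(NU,Y)=49/2
step 2: merge (W,Y) at d=2; branch lengths W→1, Y→1; new cluster WY
  updated: d(B,WY)=63/2, d(C,WY)=17, d(J,WY)=35/2, d(NU,WY)=89/4, d(T,WY)=9
step 3: merge (C,T) at d=5; branch lengths C→5/2, T→5/2; new cluster CT
  updated: d(B,CT)=35/2, d(CT,J)=21, d(CT,NU)=35/2, d(CT,WY)=13
step 4: merge (CT,WY) at d=13; branch lengths CT→4, WY→11/2; new cluster CTWY
  updated: d(B,CTWY)=49/2, d(CTWY,J)=77/4, d(CTWY,NU)=159/8
step 5: merge (CTWY,J) at d=77/4; branch lengths CTWY→25/8, J→77/8; new cluster CJTWY
  updated: d(B,CJTWY)=138/5, d(CJTWY,NU)=237/10
step 6: merge (CJTWY,NU) at d=237/10; branch lengths CJTWY→89/40, NU→217/20; new cluster CJNTUWY
  updated: d(B,CJNTUWY)=212/7
step 7: merge (B,CJNTUWY) at d=212/7; branch lengths B→106/7, CJNTUWY→461/140; new cluster BCJNTUWY
final tree: (B:106/7,((((C:5/2,T:5/2):4,(W:1,Y:1):11/2):25/8,J:77/8):89/40,(N:1,U:1):217/20):461/140)
total length: 17573/280

106/7,461/140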